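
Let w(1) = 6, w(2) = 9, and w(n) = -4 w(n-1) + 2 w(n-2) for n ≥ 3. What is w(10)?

w(3) = -4*9 + 2*6 = -24
w(4) = -4*(-24) + 2*9 = 114
w(5) = -4*114 + 2*(-24) = -504
w(6) = -4*(-504) + 2*114 = 2244
w(7) = -4*2244 + 2*(-504) = -9984
w(8) = -4*(-9984) + 2*2244 = 44424
w(9) = -4*44424 + 2*(-9984) = -197664
w(10) = -4*(-197664) + 2*44424 = 879504

879504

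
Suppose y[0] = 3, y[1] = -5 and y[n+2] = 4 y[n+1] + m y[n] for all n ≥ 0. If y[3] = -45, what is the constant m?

y[2] = -20 + 3m
y[3] = -80 + 7m
So -80 + 7m = -45, giving m = 5.

5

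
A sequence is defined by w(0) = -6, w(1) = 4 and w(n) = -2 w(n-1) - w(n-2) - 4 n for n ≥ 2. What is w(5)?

4

w(2) = -2(4) - (-6) - 8 = -10
w(3) = -2(-10) - 4 - 12 = 4
w(4) = -2(4) - (-10) - 16 = -14
w(5) = -2(-14) - 4 - 20 = 4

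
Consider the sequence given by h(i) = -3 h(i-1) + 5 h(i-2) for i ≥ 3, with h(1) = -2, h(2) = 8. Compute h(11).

-3236164

h(3) = -3(8) + 5(-2) = -34
h(4) = -3(-34) + 5(8) = 142
h(5) = -3(142) + 5(-34) = -596
h(6) = -3(-596) + 5(142) = 2498
h(7) = -3(2498) + 5(-596) = -10474
h(8) = -3(-10474) + 5(2498) = 43912
h(9) = -3(43912) + 5(-10474) = -184106
h(10) = -3(-184106) + 5(43912) = 771878
h(11) = -3(771878) + 5(-184106) = -3236164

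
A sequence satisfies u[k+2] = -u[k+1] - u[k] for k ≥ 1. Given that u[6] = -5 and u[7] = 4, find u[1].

Rearranging, u[k-2] = -(u[k] + u[k-1]).
u[5] = -(4 + (-5)) = 1
u[4] = -(-5 + 1) = 4
u[3] = -(1 + 4) = -5
u[2] = -(4 + (-5)) = 1
u[1] = -(-5 + 1) = 4

4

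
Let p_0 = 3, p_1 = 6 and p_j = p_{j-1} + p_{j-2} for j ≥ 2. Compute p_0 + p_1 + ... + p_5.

p_2 = 6 + 3 = 9
p_3 = 9 + 6 = 15
p_4 = 15 + 9 = 24
p_5 = 24 + 15 = 39
Sum = 3 + 6 + 9 + 15 + 24 + 39 = 96

96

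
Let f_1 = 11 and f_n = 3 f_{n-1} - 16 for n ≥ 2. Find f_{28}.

The fixed point is -16/(1 - 3) = 8, so f_n - 8 = 3(f_{n-1} - 8).
Hence f_n = 3·3^{n-1} + 8.
f_{28} = 3·3^{27} + 8 = 3·7625597484987 + 8 = 22876792454969.

22876792454969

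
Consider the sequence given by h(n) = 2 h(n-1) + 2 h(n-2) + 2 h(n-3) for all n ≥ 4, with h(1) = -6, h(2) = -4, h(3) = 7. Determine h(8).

-120

h(4) = 2·7 + 2·(-4) + 2·(-6) = -6
h(5) = 2·(-6) + 2·7 + 2·(-4) = -6
h(6) = 2·(-6) + 2·(-6) + 2·7 = -10
h(7) = 2·(-10) + 2·(-6) + 2·(-6) = -44
h(8) = 2·(-44) + 2·(-10) + 2·(-6) = -120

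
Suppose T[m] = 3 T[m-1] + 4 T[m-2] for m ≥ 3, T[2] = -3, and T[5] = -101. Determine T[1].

1

Let T[1] = z.
T[3] = -9 + 4z
T[4] = -39 + 12z
T[5] = -153 + 52z
So -153 + 52z = -101, giving z = 1.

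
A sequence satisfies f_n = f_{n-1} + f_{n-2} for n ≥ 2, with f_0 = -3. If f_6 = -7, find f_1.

Let f_1 = x.
f_2 = -3 + x
f_3 = -3 + 2x
f_4 = -6 + 3x
f_5 = -9 + 5x
f_6 = -15 + 8x
So -15 + 8x = -7, giving x = 1.

1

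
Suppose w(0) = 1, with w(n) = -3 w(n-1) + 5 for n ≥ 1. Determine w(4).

-19

w(1) = -3(1) + 5 = 2
w(2) = -3(2) + 5 = -1
w(3) = -3(-1) + 5 = 8
w(4) = -3(8) + 5 = -19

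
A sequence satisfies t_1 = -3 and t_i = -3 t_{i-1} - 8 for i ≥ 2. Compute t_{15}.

-4782971

The fixed point is -8/(1 + 3) = -2, so t_i + 2 = -3(t_{i-1} + 2).
Hence t_i = -1·(-3)^{i-1} - 2.
t_{15} = -1·(-3)^{14} - 2 = -1·4782969 - 2 = -4782971.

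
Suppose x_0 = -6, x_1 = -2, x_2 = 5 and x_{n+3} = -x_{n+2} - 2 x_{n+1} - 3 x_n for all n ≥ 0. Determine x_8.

x_3 = -5 - 2*(-2) - 3*(-6) = 17
x_4 = -17 - 2*5 - 3*(-2) = -21
x_5 = -(-21) - 2*17 - 3*5 = -28
x_6 = -(-28) - 2*(-21) - 3*17 = 19
x_7 = -19 - 2*(-28) - 3*(-21) = 100
x_8 = -100 - 2*19 - 3*(-28) = -54

-54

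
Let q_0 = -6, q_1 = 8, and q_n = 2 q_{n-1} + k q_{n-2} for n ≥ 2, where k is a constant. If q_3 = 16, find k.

4

q_2 = 16 - 6k
q_3 = 32 - 4k
So 32 - 4k = 16, giving k = 4.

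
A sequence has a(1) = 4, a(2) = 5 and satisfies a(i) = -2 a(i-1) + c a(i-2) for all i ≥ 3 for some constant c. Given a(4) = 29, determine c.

-3

a(3) = -10 + 4c
a(4) = 20 - 3c
So 20 - 3c = 29, giving c = -3.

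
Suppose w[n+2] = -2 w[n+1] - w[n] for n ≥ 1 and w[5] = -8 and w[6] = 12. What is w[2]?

-4

Rearranging, w[n-2] = -(w[n] + 2 w[n-1]).
w[4] = -(12 + 2(-8)) = 4
w[3] = -(-8 + 2(4)) = 0
w[2] = -(4 + 2(0)) = -4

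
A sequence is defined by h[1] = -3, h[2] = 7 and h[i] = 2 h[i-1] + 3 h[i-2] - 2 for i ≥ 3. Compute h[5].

57

h[3] = 2(7) + 3(-3) - 2 = 3
h[4] = 2(3) + 3(7) - 2 = 25
h[5] = 2(25) + 3(3) - 2 = 57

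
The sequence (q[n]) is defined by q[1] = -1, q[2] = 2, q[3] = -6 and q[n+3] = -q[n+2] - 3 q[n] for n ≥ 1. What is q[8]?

q[4] = -(-6) - 3*(-1) = 9
q[5] = -9 - 3*2 = -15
q[6] = -(-15) - 3*(-6) = 33
q[7] = -33 - 3*9 = -60
q[8] = -(-60) - 3*(-15) = 105

105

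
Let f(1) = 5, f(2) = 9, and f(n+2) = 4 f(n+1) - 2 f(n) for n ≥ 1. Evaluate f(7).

3400

f(3) = 4*9 - 2*5 = 26
f(4) = 4*26 - 2*9 = 86
f(5) = 4*86 - 2*26 = 292
f(6) = 4*292 - 2*86 = 996
f(7) = 4*996 - 2*292 = 3400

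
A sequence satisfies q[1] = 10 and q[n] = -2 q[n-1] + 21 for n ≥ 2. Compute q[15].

The fixed point is 21/(1 + 2) = 7, so q[n] - 7 = -2(q[n-1] - 7).
Hence q[n] = 3·(-2)^{n-1} + 7.
q[15] = 3·(-2)^{14} + 7 = 3·16384 + 7 = 49159.

49159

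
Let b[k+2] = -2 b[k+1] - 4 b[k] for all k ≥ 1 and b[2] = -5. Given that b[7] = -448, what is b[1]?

-7

Let b[1] = x.
b[3] = 10 - 4x
b[4] = 8x
b[5] = -40
b[6] = 80 - 32x
b[7] = 64x
So 64x = -448, giving x = -7.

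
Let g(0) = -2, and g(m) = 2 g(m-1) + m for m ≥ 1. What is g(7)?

-9

g(1) = 2*(-2) + 1 = -3
g(2) = 2*(-3) + 2 = -4
g(3) = 2*(-4) + 3 = -5
g(4) = 2*(-5) + 4 = -6
g(5) = 2*(-6) + 5 = -7
g(6) = 2*(-7) + 6 = -8
g(7) = 2*(-8) + 7 = -9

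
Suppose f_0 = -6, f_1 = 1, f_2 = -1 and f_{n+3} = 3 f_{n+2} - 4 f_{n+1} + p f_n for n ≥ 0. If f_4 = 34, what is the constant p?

f_3 = -7 - 6p
f_4 = -17 - 17p
So -17 - 17p = 34, giving p = -3.

-3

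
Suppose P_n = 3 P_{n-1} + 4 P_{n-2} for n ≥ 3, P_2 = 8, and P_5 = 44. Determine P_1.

-7

Let P_1 = v.
P_3 = 24 + 4v
P_4 = 104 + 12v
P_5 = 408 + 52v
So 408 + 52v = 44, giving v = -7.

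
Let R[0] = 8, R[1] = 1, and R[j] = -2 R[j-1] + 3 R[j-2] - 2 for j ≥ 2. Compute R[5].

R[2] = -2*1 + 3*8 - 2 = 20
R[3] = -2*20 + 3*1 - 2 = -39
R[4] = -2*(-39) + 3*20 - 2 = 136
R[5] = -2*136 + 3*(-39) - 2 = -391

-391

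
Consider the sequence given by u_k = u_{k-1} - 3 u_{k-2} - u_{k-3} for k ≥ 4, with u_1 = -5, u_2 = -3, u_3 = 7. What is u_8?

u_4 = 7 - 3*(-3) - (-5) = 21
u_5 = 21 - 3*7 - (-3) = 3
u_6 = 3 - 3*21 - 7 = -67
u_7 = (-67) - 3*3 - 21 = -97
u_8 = (-97) - 3*(-67) - 3 = 101

101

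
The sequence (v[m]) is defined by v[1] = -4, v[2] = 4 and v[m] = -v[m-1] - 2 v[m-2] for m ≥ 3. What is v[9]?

68

v[3] = -4 - 2(-4) = 4
v[4] = -4 - 2(4) = -12
v[5] = -(-12) - 2(4) = 4
v[6] = -4 - 2(-12) = 20
v[7] = -20 - 2(4) = -28
v[8] = -(-28) - 2(20) = -12
v[9] = -(-12) - 2(-28) = 68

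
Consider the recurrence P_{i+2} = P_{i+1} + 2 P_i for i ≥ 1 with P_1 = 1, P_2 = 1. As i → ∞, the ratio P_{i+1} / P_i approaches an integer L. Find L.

2

The characteristic equation is r^2 - r - 2 = 0, which factors as (r - 2)(r + 1) = 0.
So the roots are 2 and -1. Since |2| > |-1| and the coefficient of 2^i is non-zero, the ratio tends to 2.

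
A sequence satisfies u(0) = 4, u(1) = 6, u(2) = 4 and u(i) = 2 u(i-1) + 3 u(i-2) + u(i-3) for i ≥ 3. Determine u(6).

u(3) = 2·4 + 3·6 + 4 = 30
u(4) = 2·30 + 3·4 + 6 = 78
u(5) = 2·78 + 3·30 + 4 = 250
u(6) = 2·250 + 3·78 + 30 = 764

764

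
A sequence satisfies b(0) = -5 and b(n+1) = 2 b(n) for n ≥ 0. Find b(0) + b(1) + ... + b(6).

b(1) = 2·(-5) = -10
b(2) = 2·(-10) = -20
b(3) = 2·(-20) = -40
b(4) = 2·(-40) = -80
b(5) = 2·(-80) = -160
b(6) = 2·(-160) = -320
Sum = (-5) + (-10) + (-20) + (-40) + (-80) + (-160) + (-320) = -635

-635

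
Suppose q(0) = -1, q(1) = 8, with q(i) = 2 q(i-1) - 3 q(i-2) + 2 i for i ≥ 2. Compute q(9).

880

q(2) = 2·8 - 3·(-1) + 4 = 23
q(3) = 2·23 - 3·8 + 6 = 28
q(4) = 2·28 - 3·23 + 8 = -5
q(5) = 2·(-5) - 3·28 + 10 = -84
q(6) = 2·(-84) - 3·(-5) + 12 = -141
q(7) = 2·(-141) - 3·(-84) + 14 = -16
q(8) = 2·(-16) - 3·(-141) + 16 = 407
q(9) = 2·407 - 3·(-16) + 18 = 880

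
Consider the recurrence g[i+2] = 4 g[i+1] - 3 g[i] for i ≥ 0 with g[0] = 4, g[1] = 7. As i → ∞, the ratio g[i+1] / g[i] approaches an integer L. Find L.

3

The characteristic equation is r^2 - 4r + 3 = 0, which factors as (r - 3)(r - 1) = 0.
So the roots are 3 and 1. Since |3| > |1| and the coefficient of 3^i is non-zero, the ratio tends to 3.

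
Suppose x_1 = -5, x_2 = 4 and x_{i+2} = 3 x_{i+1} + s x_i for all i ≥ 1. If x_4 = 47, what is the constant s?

x_3 = 12 - 5s
x_4 = 36 - 11s
So 36 - 11s = 47, giving s = -1.

-1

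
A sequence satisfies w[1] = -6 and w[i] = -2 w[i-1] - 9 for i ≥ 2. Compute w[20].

The fixed point is -9/(1 + 2) = -3, so w[i] + 3 = -2(w[i-1] + 3).
Hence w[i] = -3·(-2)^{i-1} - 3.
w[20] = -3·(-2)^{19} - 3 = -3·-524288 - 3 = 1572861.

1572861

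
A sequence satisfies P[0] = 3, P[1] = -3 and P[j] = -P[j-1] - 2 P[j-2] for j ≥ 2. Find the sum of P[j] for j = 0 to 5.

-12

P[2] = -(-3) - 2(3) = -3
P[3] = -(-3) - 2(-3) = 9
P[4] = -9 - 2(-3) = -3
P[5] = -(-3) - 2(9) = -15
Sum = 3 + (-3) + (-3) + 9 + (-3) + (-15) = -12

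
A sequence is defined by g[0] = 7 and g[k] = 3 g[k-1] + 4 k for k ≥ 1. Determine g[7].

g[1] = 3(7) + 4 = 25
g[2] = 3(25) + 8 = 83
g[3] = 3(83) + 12 = 261
g[4] = 3(261) + 16 = 799
g[5] = 3(799) + 20 = 2417
g[6] = 3(2417) + 24 = 7275
g[7] = 3(7275) + 28 = 21853

21853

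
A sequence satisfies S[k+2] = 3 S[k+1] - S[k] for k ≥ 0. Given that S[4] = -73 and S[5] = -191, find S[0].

-4

Rearranging, S[k-2] = -(S[k] - 3 S[k-1]).
S[3] = -(-191 - 3(-73)) = -28
S[2] = -(-73 - 3(-28)) = -11
S[1] = -(-28 - 3(-11)) = -5
S[0] = -(-11 - 3(-5)) = -4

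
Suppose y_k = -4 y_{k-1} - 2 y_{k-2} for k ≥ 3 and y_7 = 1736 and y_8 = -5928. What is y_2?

1

Rearranging, y_{k-2} = (y_k + 4 y_{k-1}) / -2.
y_6 = (-5928 + 4*1736) / -2 = 1016/-2 = -508
y_5 = (1736 + 4*(-508)) / -2 = -296/-2 = 148
y_4 = (-508 + 4*148) / -2 = 84/-2 = -42
y_3 = (148 + 4*(-42)) / -2 = -20/-2 = 10
y_2 = (-42 + 4*10) / -2 = -2/-2 = 1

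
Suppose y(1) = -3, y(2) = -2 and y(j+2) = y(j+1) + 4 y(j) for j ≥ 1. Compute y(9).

-3054

y(3) = (-2) + 4·(-3) = -14
y(4) = (-14) + 4·(-2) = -22
y(5) = (-22) + 4·(-14) = -78
y(6) = (-78) + 4·(-22) = -166
y(7) = (-166) + 4·(-78) = -478
y(8) = (-478) + 4·(-166) = -1142
y(9) = (-1142) + 4·(-478) = -3054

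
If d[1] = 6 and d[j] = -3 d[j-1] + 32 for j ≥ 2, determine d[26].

1694577218894

The fixed point is 32/(1 + 3) = 8, so d[j] - 8 = -3(d[j-1] - 8).
Hence d[j] = -2·(-3)^{j-1} + 8.
d[26] = -2·(-3)^{25} + 8 = -2·-847288609443 + 8 = 1694577218894.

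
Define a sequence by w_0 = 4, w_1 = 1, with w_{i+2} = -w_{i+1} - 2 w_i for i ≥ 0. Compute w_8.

-53

w_2 = -1 - 2*4 = -9
w_3 = -(-9) - 2*1 = 7
w_4 = -7 - 2*(-9) = 11
w_5 = -11 - 2*7 = -25
w_6 = -(-25) - 2*11 = 3
w_7 = -3 - 2*(-25) = 47
w_8 = -47 - 2*3 = -53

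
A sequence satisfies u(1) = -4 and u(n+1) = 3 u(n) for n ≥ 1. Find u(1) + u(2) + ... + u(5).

-484

u(2) = 3(-4) = -12
u(3) = 3(-12) = -36
u(4) = 3(-36) = -108
u(5) = 3(-108) = -324
Sum = (-4) + (-12) + (-36) + (-108) + (-324) = -484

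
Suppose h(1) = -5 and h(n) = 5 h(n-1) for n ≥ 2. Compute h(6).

-15625

h(2) = 5*(-5) = -25
h(3) = 5*(-25) = -125
h(4) = 5*(-125) = -625
h(5) = 5*(-625) = -3125
h(6) = 5*(-3125) = -15625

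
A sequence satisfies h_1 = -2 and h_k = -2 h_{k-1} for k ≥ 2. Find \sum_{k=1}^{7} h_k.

-86

h_2 = -2·(-2) = 4
h_3 = -2·4 = -8
h_4 = -2·(-8) = 16
h_5 = -2·16 = -32
h_6 = -2·(-32) = 64
h_7 = -2·64 = -128
Sum = (-2) + 4 + (-8) + 16 + (-32) + 64 + (-128) = -86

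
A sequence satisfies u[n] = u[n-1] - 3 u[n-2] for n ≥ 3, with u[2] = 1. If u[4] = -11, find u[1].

3

Let u[1] = w.
u[3] = 1 - 3w
u[4] = -2 - 3w
So -2 - 3w = -11, giving w = 3.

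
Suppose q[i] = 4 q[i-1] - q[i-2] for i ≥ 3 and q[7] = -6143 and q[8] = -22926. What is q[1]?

Rearranging, q[i-2] = -(q[i] - 4 q[i-1]).
q[6] = -(-22926 - 4·(-6143)) = -1646
q[5] = -(-6143 - 4·(-1646)) = -441
q[4] = -(-1646 - 4·(-441)) = -118
q[3] = -(-441 - 4·(-118)) = -31
q[2] = -(-118 - 4·(-31)) = -6
q[1] = -(-31 - 4·(-6)) = 7

7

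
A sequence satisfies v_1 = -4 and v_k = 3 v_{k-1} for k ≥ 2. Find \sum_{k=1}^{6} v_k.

-1456

v_2 = 3·(-4) = -12
v_3 = 3·(-12) = -36
v_4 = 3·(-36) = -108
v_5 = 3·(-108) = -324
v_6 = 3·(-324) = -972
Sum = (-4) + (-12) + (-36) + (-108) + (-324) + (-972) = -1456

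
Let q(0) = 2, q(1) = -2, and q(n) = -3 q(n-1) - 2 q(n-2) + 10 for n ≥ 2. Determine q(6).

q(2) = -3·(-2) - 2·2 + 10 = 12
q(3) = -3·12 - 2·(-2) + 10 = -22
q(4) = -3·(-22) - 2·12 + 10 = 52
q(5) = -3·52 - 2·(-22) + 10 = -102
q(6) = -3·(-102) - 2·52 + 10 = 212

212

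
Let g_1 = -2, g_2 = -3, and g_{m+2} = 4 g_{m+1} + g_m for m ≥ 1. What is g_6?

g_3 = 4·(-3) + (-2) = -14
g_4 = 4·(-14) + (-3) = -59
g_5 = 4·(-59) + (-14) = -250
g_6 = 4·(-250) + (-59) = -1059

-1059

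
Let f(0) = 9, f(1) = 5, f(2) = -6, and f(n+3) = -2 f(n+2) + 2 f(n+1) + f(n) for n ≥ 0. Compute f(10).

-23421

f(3) = -2(-6) + 2(5) + 9 = 31
f(4) = -2(31) + 2(-6) + 5 = -69
f(5) = -2(-69) + 2(31) + (-6) = 194
f(6) = -2(194) + 2(-69) + 31 = -495
f(7) = -2(-495) + 2(194) + (-69) = 1309
f(8) = -2(1309) + 2(-495) + 194 = -3414
f(9) = -2(-3414) + 2(1309) + (-495) = 8951
f(10) = -2(8951) + 2(-3414) + 1309 = -23421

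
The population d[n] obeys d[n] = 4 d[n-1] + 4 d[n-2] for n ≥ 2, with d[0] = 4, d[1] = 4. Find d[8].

d[2] = 4(4) + 4(4) = 32
d[3] = 4(32) + 4(4) = 144
d[4] = 4(144) + 4(32) = 704
d[5] = 4(704) + 4(144) = 3392
d[6] = 4(3392) + 4(704) = 16384
d[7] = 4(16384) + 4(3392) = 79104
d[8] = 4(79104) + 4(16384) = 381952

381952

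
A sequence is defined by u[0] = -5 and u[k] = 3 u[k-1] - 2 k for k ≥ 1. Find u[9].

u[1] = 3*(-5) - 2 = -17
u[2] = 3*(-17) - 4 = -55
u[3] = 3*(-55) - 6 = -171
u[4] = 3*(-171) - 8 = -521
u[5] = 3*(-521) - 10 = -1573
u[6] = 3*(-1573) - 12 = -4731
u[7] = 3*(-4731) - 14 = -14207
u[8] = 3*(-14207) - 16 = -42637
u[9] = 3*(-42637) - 18 = -127929

-127929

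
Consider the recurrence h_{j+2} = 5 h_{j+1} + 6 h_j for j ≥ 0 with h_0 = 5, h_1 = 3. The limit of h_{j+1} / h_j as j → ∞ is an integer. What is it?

6

The characteristic equation is r^2 - 5r - 6 = 0, which factors as (r - 6)(r + 1) = 0.
So the roots are 6 and -1. Since |6| > |-1| and the coefficient of 6^j is non-zero, the ratio tends to 6.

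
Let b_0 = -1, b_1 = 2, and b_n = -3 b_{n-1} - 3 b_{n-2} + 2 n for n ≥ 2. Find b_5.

b_2 = -3(2) - 3(-1) + 4 = 1
b_3 = -3(1) - 3(2) + 6 = -3
b_4 = -3(-3) - 3(1) + 8 = 14
b_5 = -3(14) - 3(-3) + 10 = -23

-23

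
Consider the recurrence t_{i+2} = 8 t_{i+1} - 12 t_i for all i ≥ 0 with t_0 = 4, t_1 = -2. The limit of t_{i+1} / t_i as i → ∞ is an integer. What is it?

The characteristic equation is r^2 - 8r + 12 = 0, which factors as (r - 6)(r - 2) = 0.
So the roots are 6 and 2. Since |6| > |2| and the coefficient of 6^i is non-zero, the ratio tends to 6.

6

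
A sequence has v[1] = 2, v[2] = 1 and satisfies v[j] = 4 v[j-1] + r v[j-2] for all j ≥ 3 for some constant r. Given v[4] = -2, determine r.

-2

v[3] = 4 + 2r
v[4] = 16 + 9r
So 16 + 9r = -2, giving r = -2.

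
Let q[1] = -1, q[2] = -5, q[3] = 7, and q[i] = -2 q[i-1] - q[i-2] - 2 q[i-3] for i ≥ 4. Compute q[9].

q[4] = -2(7) - (-5) - 2(-1) = -7
q[5] = -2(-7) - 7 - 2(-5) = 17
q[6] = -2(17) - (-7) - 2(7) = -41
q[7] = -2(-41) - 17 - 2(-7) = 79
q[8] = -2(79) - (-41) - 2(17) = -151
q[9] = -2(-151) - 79 - 2(-41) = 305

305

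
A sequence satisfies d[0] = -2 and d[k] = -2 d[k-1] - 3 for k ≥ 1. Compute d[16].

The fixed point is -3/(1 + 2) = -1, so d[k] + 1 = -2(d[k-1] + 1).
Hence d[k] = -1·(-2)^k - 1.
d[16] = -1·(-2)^{16} - 1 = -1·65536 - 1 = -65537.

-65537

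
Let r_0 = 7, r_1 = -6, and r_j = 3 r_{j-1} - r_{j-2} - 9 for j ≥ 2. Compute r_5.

r_2 = 3*(-6) - 7 - 9 = -34
r_3 = 3*(-34) - (-6) - 9 = -105
r_4 = 3*(-105) - (-34) - 9 = -290
r_5 = 3*(-290) - (-105) - 9 = -774

-774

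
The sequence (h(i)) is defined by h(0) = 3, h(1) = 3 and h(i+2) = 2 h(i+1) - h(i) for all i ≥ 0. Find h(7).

h(2) = 2(3) - 3 = 3
h(3) = 2(3) - 3 = 3
h(4) = 2(3) - 3 = 3
h(5) = 2(3) - 3 = 3
h(6) = 2(3) - 3 = 3
h(7) = 2(3) - 3 = 3

3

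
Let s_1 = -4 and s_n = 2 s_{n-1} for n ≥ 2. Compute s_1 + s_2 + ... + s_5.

s_2 = 2*(-4) = -8
s_3 = 2*(-8) = -16
s_4 = 2*(-16) = -32
s_5 = 2*(-32) = -64
Sum = (-4) + (-8) + (-16) + (-32) + (-64) = -124

-124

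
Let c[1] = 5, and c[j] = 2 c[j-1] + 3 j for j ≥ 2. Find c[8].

1762

c[2] = 2(5) + 6 = 16
c[3] = 2(16) + 9 = 41
c[4] = 2(41) + 12 = 94
c[5] = 2(94) + 15 = 203
c[6] = 2(203) + 18 = 424
c[7] = 2(424) + 21 = 869
c[8] = 2(869) + 24 = 1762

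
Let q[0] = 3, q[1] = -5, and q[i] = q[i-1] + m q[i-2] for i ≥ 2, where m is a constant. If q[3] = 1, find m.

-3

q[2] = -5 + 3m
q[3] = -5 - 2m
So -5 - 2m = 1, giving m = -3.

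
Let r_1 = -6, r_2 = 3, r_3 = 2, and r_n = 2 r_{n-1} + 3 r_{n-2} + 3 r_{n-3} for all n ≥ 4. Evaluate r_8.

22

r_4 = 2(2) + 3(3) + 3(-6) = -5
r_5 = 2(-5) + 3(2) + 3(3) = 5
r_6 = 2(5) + 3(-5) + 3(2) = 1
r_7 = 2(1) + 3(5) + 3(-5) = 2
r_8 = 2(2) + 3(1) + 3(5) = 22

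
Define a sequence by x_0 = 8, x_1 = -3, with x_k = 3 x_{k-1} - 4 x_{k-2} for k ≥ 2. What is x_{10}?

-4601

x_2 = 3(-3) - 4(8) = -41
x_3 = 3(-41) - 4(-3) = -111
x_4 = 3(-111) - 4(-41) = -169
x_5 = 3(-169) - 4(-111) = -63
x_6 = 3(-63) - 4(-169) = 487
x_7 = 3(487) - 4(-63) = 1713
x_8 = 3(1713) - 4(487) = 3191
x_9 = 3(3191) - 4(1713) = 2721
x_{10} = 3(2721) - 4(3191) = -4601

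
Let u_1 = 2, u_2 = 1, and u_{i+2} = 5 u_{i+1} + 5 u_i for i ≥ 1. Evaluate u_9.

556875

u_3 = 5(1) + 5(2) = 15
u_4 = 5(15) + 5(1) = 80
u_5 = 5(80) + 5(15) = 475
u_6 = 5(475) + 5(80) = 2775
u_7 = 5(2775) + 5(475) = 16250
u_8 = 5(16250) + 5(2775) = 95125
u_9 = 5(95125) + 5(16250) = 556875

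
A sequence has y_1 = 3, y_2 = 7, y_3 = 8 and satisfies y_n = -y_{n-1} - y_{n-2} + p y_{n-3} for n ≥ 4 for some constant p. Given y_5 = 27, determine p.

y_4 = -15 + 3p
y_5 = 7 + 4p
So 7 + 4p = 27, giving p = 5.

5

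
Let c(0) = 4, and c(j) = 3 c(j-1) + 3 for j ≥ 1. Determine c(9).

c(1) = 3*4 + 3 = 15
c(2) = 3*15 + 3 = 48
c(3) = 3*48 + 3 = 147
c(4) = 3*147 + 3 = 444
c(5) = 3*444 + 3 = 1335
c(6) = 3*1335 + 3 = 4008
c(7) = 3*4008 + 3 = 12027
c(8) = 3*12027 + 3 = 36084
c(9) = 3*36084 + 3 = 108255

108255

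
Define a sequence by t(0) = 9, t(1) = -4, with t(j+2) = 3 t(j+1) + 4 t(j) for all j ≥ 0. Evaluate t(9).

t(2) = 3(-4) + 4(9) = 24
t(3) = 3(24) + 4(-4) = 56
t(4) = 3(56) + 4(24) = 264
t(5) = 3(264) + 4(56) = 1016
t(6) = 3(1016) + 4(264) = 4104
t(7) = 3(4104) + 4(1016) = 16376
t(8) = 3(16376) + 4(4104) = 65544
t(9) = 3(65544) + 4(16376) = 262136

262136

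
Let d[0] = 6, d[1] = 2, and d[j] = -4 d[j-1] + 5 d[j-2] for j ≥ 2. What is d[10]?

d[2] = -4(2) + 5(6) = 22
d[3] = -4(22) + 5(2) = -78
d[4] = -4(-78) + 5(22) = 422
d[5] = -4(422) + 5(-78) = -2078
d[6] = -4(-2078) + 5(422) = 10422
d[7] = -4(10422) + 5(-2078) = -52078
d[8] = -4(-52078) + 5(10422) = 260422
d[9] = -4(260422) + 5(-52078) = -1302078
d[10] = -4(-1302078) + 5(260422) = 6510422

6510422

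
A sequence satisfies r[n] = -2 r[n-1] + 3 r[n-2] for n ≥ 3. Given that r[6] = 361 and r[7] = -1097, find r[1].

Rearranging, r[n-2] = (r[n] + 2 r[n-1]) / 3.
r[5] = (-1097 + 2(361)) / 3 = -375/3 = -125
r[4] = (361 + 2(-125)) / 3 = 111/3 = 37
r[3] = (-125 + 2(37)) / 3 = -51/3 = -17
r[2] = (37 + 2(-17)) / 3 = 3/3 = 1
r[1] = (-17 + 2(1)) / 3 = -15/3 = -5

-5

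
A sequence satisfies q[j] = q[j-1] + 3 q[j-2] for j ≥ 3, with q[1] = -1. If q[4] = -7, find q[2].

Let q[2] = w.
q[3] = -3 + w
q[4] = -3 + 4w
So -3 + 4w = -7, giving w = -1.

-1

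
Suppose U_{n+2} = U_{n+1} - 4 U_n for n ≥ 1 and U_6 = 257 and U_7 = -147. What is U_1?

Rearranging, U_{n-2} = (U_n - U_{n-1}) / -4.
U_5 = (-147 - 257) / -4 = -404/-4 = 101
U_4 = (257 - 101) / -4 = 156/-4 = -39
U_3 = (101 - (-39)) / -4 = 140/-4 = -35
U_2 = (-39 - (-35)) / -4 = -4/-4 = 1
U_1 = (-35 - 1) / -4 = -36/-4 = 9

9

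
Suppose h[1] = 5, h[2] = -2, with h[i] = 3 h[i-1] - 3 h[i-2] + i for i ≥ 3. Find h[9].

660

h[3] = 3·(-2) - 3·5 + 3 = -18
h[4] = 3·(-18) - 3·(-2) + 4 = -44
h[5] = 3·(-44) - 3·(-18) + 5 = -73
h[6] = 3·(-73) - 3·(-44) + 6 = -81
h[7] = 3·(-81) - 3·(-73) + 7 = -17
h[8] = 3·(-17) - 3·(-81) + 8 = 200
h[9] = 3·200 - 3·(-17) + 9 = 660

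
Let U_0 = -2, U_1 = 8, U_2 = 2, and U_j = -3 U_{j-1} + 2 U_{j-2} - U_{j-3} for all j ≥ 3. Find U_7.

U_3 = -3·2 + 2·8 - (-2) = 12
U_4 = -3·12 + 2·2 - 8 = -40
U_5 = -3·(-40) + 2·12 - 2 = 142
U_6 = -3·142 + 2·(-40) - 12 = -518
U_7 = -3·(-518) + 2·142 - (-40) = 1878

1878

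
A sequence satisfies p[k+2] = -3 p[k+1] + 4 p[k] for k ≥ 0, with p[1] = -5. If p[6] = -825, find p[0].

-6

Let p[0] = x.
p[2] = 15 + 4x
p[3] = -65 - 12x
p[4] = 255 + 52x
p[5] = -1025 - 204x
p[6] = 4095 + 820x
So 4095 + 820x = -825, giving x = -6.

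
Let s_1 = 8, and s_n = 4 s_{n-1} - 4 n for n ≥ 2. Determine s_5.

1260

s_2 = 4·8 - 8 = 24
s_3 = 4·24 - 12 = 84
s_4 = 4·84 - 16 = 320
s_5 = 4·320 - 20 = 1260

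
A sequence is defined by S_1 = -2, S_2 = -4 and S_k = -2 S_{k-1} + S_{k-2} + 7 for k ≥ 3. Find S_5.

S_3 = -2(-4) + (-2) + 7 = 13
S_4 = -2(13) + (-4) + 7 = -23
S_5 = -2(-23) + 13 + 7 = 66

66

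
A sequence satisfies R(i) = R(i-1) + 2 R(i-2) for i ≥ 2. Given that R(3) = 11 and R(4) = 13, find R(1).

5

Rearranging, R(i-2) = (R(i) - R(i-1)) / 2.
R(2) = (13 - 11) / 2 = 2/2 = 1
R(1) = (11 - 1) / 2 = 10/2 = 5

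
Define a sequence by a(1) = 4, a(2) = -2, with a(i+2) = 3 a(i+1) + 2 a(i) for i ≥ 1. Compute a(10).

5506

a(3) = 3·(-2) + 2·4 = 2
a(4) = 3·2 + 2·(-2) = 2
a(5) = 3·2 + 2·2 = 10
a(6) = 3·10 + 2·2 = 34
a(7) = 3·34 + 2·10 = 122
a(8) = 3·122 + 2·34 = 434
a(9) = 3·434 + 2·122 = 1546
a(10) = 3·1546 + 2·434 = 5506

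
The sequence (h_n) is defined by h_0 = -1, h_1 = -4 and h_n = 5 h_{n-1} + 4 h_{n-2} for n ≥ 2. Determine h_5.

h_2 = 5·(-4) + 4·(-1) = -24
h_3 = 5·(-24) + 4·(-4) = -136
h_4 = 5·(-136) + 4·(-24) = -776
h_5 = 5·(-776) + 4·(-136) = -4424

-4424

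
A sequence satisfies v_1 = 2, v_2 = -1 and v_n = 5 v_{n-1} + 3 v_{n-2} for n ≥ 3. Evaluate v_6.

71

v_3 = 5*(-1) + 3*2 = 1
v_4 = 5*1 + 3*(-1) = 2
v_5 = 5*2 + 3*1 = 13
v_6 = 5*13 + 3*2 = 71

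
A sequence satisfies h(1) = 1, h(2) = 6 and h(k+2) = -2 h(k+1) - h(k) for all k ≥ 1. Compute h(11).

-69

h(3) = -2*6 - 1 = -13
h(4) = -2*(-13) - 6 = 20
h(5) = -2*20 - (-13) = -27
h(6) = -2*(-27) - 20 = 34
h(7) = -2*34 - (-27) = -41
h(8) = -2*(-41) - 34 = 48
h(9) = -2*48 - (-41) = -55
h(10) = -2*(-55) - 48 = 62
h(11) = -2*62 - (-55) = -69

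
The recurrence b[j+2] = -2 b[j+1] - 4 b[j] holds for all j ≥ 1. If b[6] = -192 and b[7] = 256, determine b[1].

4

Rearranging, b[j-2] = (b[j] + 2 b[j-1]) / -4.
b[5] = (256 + 2·(-192)) / -4 = -128/-4 = 32
b[4] = (-192 + 2·32) / -4 = -128/-4 = 32
b[3] = (32 + 2·32) / -4 = 96/-4 = -24
b[2] = (32 + 2·(-24)) / -4 = -16/-4 = 4
b[1] = (-24 + 2·4) / -4 = -16/-4 = 4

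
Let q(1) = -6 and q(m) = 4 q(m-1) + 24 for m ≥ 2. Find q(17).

8589934584

The fixed point is 24/(1 - 4) = -8, so q(m) + 8 = 4(q(m-1) + 8).
Hence q(m) = 2·4^{m-1} - 8.
q(17) = 2·4^{16} - 8 = 2·4294967296 - 8 = 8589934584.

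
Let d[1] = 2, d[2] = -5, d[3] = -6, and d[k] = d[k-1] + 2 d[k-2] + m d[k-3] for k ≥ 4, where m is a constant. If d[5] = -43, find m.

d[4] = -16 + 2m
d[5] = -28 - 3m
So -28 - 3m = -43, giving m = 5.

5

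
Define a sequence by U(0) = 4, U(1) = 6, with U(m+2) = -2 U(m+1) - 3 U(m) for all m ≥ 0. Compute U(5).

U(2) = -2(6) - 3(4) = -24
U(3) = -2(-24) - 3(6) = 30
U(4) = -2(30) - 3(-24) = 12
U(5) = -2(12) - 3(30) = -114

-114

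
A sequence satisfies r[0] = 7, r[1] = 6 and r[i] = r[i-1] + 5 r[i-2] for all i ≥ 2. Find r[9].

r[2] = 6 + 5·7 = 41
r[3] = 41 + 5·6 = 71
r[4] = 71 + 5·41 = 276
r[5] = 276 + 5·71 = 631
r[6] = 631 + 5·276 = 2011
r[7] = 2011 + 5·631 = 5166
r[8] = 5166 + 5·2011 = 15221
r[9] = 15221 + 5·5166 = 41051

41051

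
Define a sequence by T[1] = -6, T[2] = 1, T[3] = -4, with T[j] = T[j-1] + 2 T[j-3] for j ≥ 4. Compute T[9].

T[4] = (-4) + 2(-6) = -16
T[5] = (-16) + 2(1) = -14
T[6] = (-14) + 2(-4) = -22
T[7] = (-22) + 2(-16) = -54
T[8] = (-54) + 2(-14) = -82
T[9] = (-82) + 2(-22) = -126

-126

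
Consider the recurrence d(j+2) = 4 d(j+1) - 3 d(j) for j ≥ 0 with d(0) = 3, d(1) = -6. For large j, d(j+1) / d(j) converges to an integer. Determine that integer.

3

The characteristic equation is r^2 - 4r + 3 = 0, which factors as (r - 3)(r - 1) = 0.
So the roots are 3 and 1. Since |3| > |1| and the coefficient of 3^j is non-zero, the ratio tends to 3.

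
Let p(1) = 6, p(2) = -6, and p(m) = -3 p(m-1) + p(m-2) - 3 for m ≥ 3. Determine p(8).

-8466

p(3) = -3(-6) + 6 - 3 = 21
p(4) = -3(21) + (-6) - 3 = -72
p(5) = -3(-72) + 21 - 3 = 234
p(6) = -3(234) + (-72) - 3 = -777
p(7) = -3(-777) + 234 - 3 = 2562
p(8) = -3(2562) + (-777) - 3 = -8466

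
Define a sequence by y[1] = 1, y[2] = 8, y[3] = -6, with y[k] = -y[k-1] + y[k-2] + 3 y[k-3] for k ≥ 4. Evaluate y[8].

y[4] = -(-6) + 8 + 3(1) = 17
y[5] = -17 + (-6) + 3(8) = 1
y[6] = -1 + 17 + 3(-6) = -2
y[7] = -(-2) + 1 + 3(17) = 54
y[8] = -54 + (-2) + 3(1) = -53

-53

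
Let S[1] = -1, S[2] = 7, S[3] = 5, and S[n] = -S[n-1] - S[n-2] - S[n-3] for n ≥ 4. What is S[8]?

-11

S[4] = -5 - 7 - (-1) = -11
S[5] = -(-11) - 5 - 7 = -1
S[6] = -(-1) - (-11) - 5 = 7
S[7] = -7 - (-1) - (-11) = 5
S[8] = -5 - 7 - (-1) = -11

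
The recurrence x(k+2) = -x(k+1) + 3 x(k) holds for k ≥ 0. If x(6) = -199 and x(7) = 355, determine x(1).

-5

Rearranging, x(k-2) = (x(k) + x(k-1)) / 3.
x(5) = (355 + (-199)) / 3 = 156/3 = 52
x(4) = (-199 + 52) / 3 = -147/3 = -49
x(3) = (52 + (-49)) / 3 = 3/3 = 1
x(2) = (-49 + 1) / 3 = -48/3 = -16
x(1) = (1 + (-16)) / 3 = -15/3 = -5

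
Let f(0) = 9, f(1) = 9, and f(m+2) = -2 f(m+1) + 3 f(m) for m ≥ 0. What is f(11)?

9

f(2) = -2*9 + 3*9 = 9
f(3) = -2*9 + 3*9 = 9
f(4) = -2*9 + 3*9 = 9
f(5) = -2*9 + 3*9 = 9
f(6) = -2*9 + 3*9 = 9
f(7) = -2*9 + 3*9 = 9
f(8) = -2*9 + 3*9 = 9
f(9) = -2*9 + 3*9 = 9
f(10) = -2*9 + 3*9 = 9
f(11) = -2*9 + 3*9 = 9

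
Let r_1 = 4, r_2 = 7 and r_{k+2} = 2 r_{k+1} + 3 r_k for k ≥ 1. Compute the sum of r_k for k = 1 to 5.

r_3 = 2*7 + 3*4 = 26
r_4 = 2*26 + 3*7 = 73
r_5 = 2*73 + 3*26 = 224
Sum = 4 + 7 + 26 + 73 + 224 = 334

334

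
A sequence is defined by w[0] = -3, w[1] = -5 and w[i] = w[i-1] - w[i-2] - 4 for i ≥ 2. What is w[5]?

w[2] = (-5) - (-3) - 4 = -6
w[3] = (-6) - (-5) - 4 = -5
w[4] = (-5) - (-6) - 4 = -3
w[5] = (-3) - (-5) - 4 = -2

-2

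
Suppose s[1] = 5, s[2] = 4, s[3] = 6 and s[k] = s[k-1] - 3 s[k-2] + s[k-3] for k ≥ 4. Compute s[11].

s[4] = 6 - 3*4 + 5 = -1
s[5] = (-1) - 3*6 + 4 = -15
s[6] = (-15) - 3*(-1) + 6 = -6
s[7] = (-6) - 3*(-15) + (-1) = 38
s[8] = 38 - 3*(-6) + (-15) = 41
s[9] = 41 - 3*38 + (-6) = -79
s[10] = (-79) - 3*41 + 38 = -164
s[11] = (-164) - 3*(-79) + 41 = 114

114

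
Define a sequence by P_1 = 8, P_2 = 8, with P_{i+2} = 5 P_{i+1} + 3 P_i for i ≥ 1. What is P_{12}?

P_3 = 5·8 + 3·8 = 64
P_4 = 5·64 + 3·8 = 344
P_5 = 5·344 + 3·64 = 1912
P_6 = 5·1912 + 3·344 = 10592
P_7 = 5·10592 + 3·1912 = 58696
P_8 = 5·58696 + 3·10592 = 325256
P_9 = 5·325256 + 3·58696 = 1802368
P_{10} = 5·1802368 + 3·325256 = 9987608
P_{11} = 5·9987608 + 3·1802368 = 55345144
P_{12} = 5·55345144 + 3·9987608 = 306688544

306688544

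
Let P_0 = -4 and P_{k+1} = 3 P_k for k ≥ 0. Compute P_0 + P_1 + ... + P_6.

P_1 = 3*(-4) = -12
P_2 = 3*(-12) = -36
P_3 = 3*(-36) = -108
P_4 = 3*(-108) = -324
P_5 = 3*(-324) = -972
P_6 = 3*(-972) = -2916
Sum = (-4) + (-12) + (-36) + (-108) + (-324) + (-972) + (-2916) = -4372

-4372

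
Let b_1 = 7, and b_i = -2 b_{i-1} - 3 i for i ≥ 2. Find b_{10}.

-4448

b_2 = -2(7) - 6 = -20
b_3 = -2(-20) - 9 = 31
b_4 = -2(31) - 12 = -74
b_5 = -2(-74) - 15 = 133
b_6 = -2(133) - 18 = -284
b_7 = -2(-284) - 21 = 547
b_8 = -2(547) - 24 = -1118
b_9 = -2(-1118) - 27 = 2209
b_{10} = -2(2209) - 30 = -4448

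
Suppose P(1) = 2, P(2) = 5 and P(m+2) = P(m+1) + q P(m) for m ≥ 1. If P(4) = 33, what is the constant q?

4

P(3) = 5 + 2q
P(4) = 5 + 7q
So 5 + 7q = 33, giving q = 4.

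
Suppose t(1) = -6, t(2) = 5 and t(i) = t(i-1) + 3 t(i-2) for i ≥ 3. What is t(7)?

-142

t(3) = 5 + 3·(-6) = -13
t(4) = (-13) + 3·5 = 2
t(5) = 2 + 3·(-13) = -37
t(6) = (-37) + 3·2 = -31
t(7) = (-31) + 3·(-37) = -142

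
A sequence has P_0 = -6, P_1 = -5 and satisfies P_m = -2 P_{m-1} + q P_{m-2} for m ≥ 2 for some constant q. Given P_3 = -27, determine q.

P_2 = 10 - 6q
P_3 = -20 + 7q
So -20 + 7q = -27, giving q = -1.

-1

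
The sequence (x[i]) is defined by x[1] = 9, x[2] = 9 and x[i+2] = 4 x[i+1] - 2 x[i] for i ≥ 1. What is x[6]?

612

x[3] = 4(9) - 2(9) = 18
x[4] = 4(18) - 2(9) = 54
x[5] = 4(54) - 2(18) = 180
x[6] = 4(180) - 2(54) = 612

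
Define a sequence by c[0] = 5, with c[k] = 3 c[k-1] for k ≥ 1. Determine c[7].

10935

c[1] = 3·5 = 15
c[2] = 3·15 = 45
c[3] = 3·45 = 135
c[4] = 3·135 = 405
c[5] = 3·405 = 1215
c[6] = 3·1215 = 3645
c[7] = 3·3645 = 10935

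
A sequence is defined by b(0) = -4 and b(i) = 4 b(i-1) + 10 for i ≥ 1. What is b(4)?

b(1) = 4·(-4) + 10 = -6
b(2) = 4·(-6) + 10 = -14
b(3) = 4·(-14) + 10 = -46
b(4) = 4·(-46) + 10 = -174

-174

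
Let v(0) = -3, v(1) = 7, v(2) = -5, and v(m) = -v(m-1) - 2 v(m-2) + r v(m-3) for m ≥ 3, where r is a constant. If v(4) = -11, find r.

v(3) = -9 - 3r
v(4) = 19 + 10r
So 19 + 10r = -11, giving r = -3.

-3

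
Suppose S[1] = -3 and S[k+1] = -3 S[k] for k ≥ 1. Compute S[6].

729

S[2] = -3(-3) = 9
S[3] = -3(9) = -27
S[4] = -3(-27) = 81
S[5] = -3(81) = -243
S[6] = -3(-243) = 729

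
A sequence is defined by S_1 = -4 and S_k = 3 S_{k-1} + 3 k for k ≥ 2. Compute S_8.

S_2 = 3*(-4) + 6 = -6
S_3 = 3*(-6) + 9 = -9
S_4 = 3*(-9) + 12 = -15
S_5 = 3*(-15) + 15 = -30
S_6 = 3*(-30) + 18 = -72
S_7 = 3*(-72) + 21 = -195
S_8 = 3*(-195) + 24 = -561

-561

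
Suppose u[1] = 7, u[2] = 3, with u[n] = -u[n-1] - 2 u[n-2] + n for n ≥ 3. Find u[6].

-39

u[3] = -3 - 2*7 + 3 = -14
u[4] = -(-14) - 2*3 + 4 = 12
u[5] = -12 - 2*(-14) + 5 = 21
u[6] = -21 - 2*12 + 6 = -39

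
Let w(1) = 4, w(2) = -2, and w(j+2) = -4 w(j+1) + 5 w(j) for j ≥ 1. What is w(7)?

w(3) = -4(-2) + 5(4) = 28
w(4) = -4(28) + 5(-2) = -122
w(5) = -4(-122) + 5(28) = 628
w(6) = -4(628) + 5(-122) = -3122
w(7) = -4(-3122) + 5(628) = 15628

15628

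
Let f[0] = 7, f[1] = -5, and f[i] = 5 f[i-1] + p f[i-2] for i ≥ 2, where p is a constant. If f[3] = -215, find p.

-3

f[2] = -25 + 7p
f[3] = -125 + 30p
So -125 + 30p = -215, giving p = -3.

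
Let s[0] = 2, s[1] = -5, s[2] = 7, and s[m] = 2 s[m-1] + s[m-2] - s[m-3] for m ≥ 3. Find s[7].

272

s[3] = 2(7) + (-5) - 2 = 7
s[4] = 2(7) + 7 - (-5) = 26
s[5] = 2(26) + 7 - 7 = 52
s[6] = 2(52) + 26 - 7 = 123
s[7] = 2(123) + 52 - 26 = 272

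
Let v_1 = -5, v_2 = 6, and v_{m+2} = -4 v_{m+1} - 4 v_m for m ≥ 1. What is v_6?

-160

v_3 = -4·6 - 4·(-5) = -4
v_4 = -4·(-4) - 4·6 = -8
v_5 = -4·(-8) - 4·(-4) = 48
v_6 = -4·48 - 4·(-8) = -160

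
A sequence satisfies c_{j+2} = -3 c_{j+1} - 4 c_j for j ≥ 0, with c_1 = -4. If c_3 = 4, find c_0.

2

Let c_0 = z.
c_2 = 12 - 4z
c_3 = -20 + 12z
So -20 + 12z = 4, giving z = 2.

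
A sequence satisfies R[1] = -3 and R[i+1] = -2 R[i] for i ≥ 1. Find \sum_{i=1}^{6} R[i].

63

R[2] = -2·(-3) = 6
R[3] = -2·6 = -12
R[4] = -2·(-12) = 24
R[5] = -2·24 = -48
R[6] = -2·(-48) = 96
Sum = (-3) + 6 + (-12) + 24 + (-48) + 96 = 63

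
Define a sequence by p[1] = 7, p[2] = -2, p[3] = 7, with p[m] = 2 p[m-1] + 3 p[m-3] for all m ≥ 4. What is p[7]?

p[4] = 2·7 + 3·7 = 35
p[5] = 2·35 + 3·(-2) = 64
p[6] = 2·64 + 3·7 = 149
p[7] = 2·149 + 3·35 = 403

403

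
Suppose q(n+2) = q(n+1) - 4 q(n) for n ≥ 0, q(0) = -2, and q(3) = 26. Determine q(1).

Let q(1) = y.
q(2) = 8 + y
q(3) = 8 - 3y
So 8 - 3y = 26, giving y = -6.

-6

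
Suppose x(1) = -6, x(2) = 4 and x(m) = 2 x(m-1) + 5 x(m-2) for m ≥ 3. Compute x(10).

x(3) = 2(4) + 5(-6) = -22
x(4) = 2(-22) + 5(4) = -24
x(5) = 2(-24) + 5(-22) = -158
x(6) = 2(-158) + 5(-24) = -436
x(7) = 2(-436) + 5(-158) = -1662
x(8) = 2(-1662) + 5(-436) = -5504
x(9) = 2(-5504) + 5(-1662) = -19318
x(10) = 2(-19318) + 5(-5504) = -66156

-66156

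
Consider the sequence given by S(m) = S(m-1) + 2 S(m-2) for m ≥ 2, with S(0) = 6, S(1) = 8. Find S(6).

S(2) = 8 + 2·6 = 20
S(3) = 20 + 2·8 = 36
S(4) = 36 + 2·20 = 76
S(5) = 76 + 2·36 = 148
S(6) = 148 + 2·76 = 300

300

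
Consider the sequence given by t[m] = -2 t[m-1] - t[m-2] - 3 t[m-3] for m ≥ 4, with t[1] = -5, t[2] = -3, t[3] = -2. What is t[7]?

-133

t[4] = -2*(-2) - (-3) - 3*(-5) = 22
t[5] = -2*22 - (-2) - 3*(-3) = -33
t[6] = -2*(-33) - 22 - 3*(-2) = 50
t[7] = -2*50 - (-33) - 3*22 = -133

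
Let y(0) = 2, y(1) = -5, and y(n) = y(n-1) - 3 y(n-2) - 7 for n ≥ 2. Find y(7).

y(2) = (-5) - 3·2 - 7 = -18
y(3) = (-18) - 3·(-5) - 7 = -10
y(4) = (-10) - 3·(-18) - 7 = 37
y(5) = 37 - 3·(-10) - 7 = 60
y(6) = 60 - 3·37 - 7 = -58
y(7) = (-58) - 3·60 - 7 = -245

-245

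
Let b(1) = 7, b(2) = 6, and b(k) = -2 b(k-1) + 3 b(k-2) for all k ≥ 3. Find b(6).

b(3) = -2(6) + 3(7) = 9
b(4) = -2(9) + 3(6) = 0
b(5) = -2(0) + 3(9) = 27
b(6) = -2(27) + 3(0) = -54

-54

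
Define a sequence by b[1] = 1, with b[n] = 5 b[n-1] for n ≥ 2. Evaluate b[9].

390625

b[2] = 5(1) = 5
b[3] = 5(5) = 25
b[4] = 5(25) = 125
b[5] = 5(125) = 625
b[6] = 5(625) = 3125
b[7] = 5(3125) = 15625
b[8] = 5(15625) = 78125
b[9] = 5(78125) = 390625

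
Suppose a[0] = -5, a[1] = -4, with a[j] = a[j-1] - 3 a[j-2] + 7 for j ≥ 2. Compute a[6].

a[2] = (-4) - 3(-5) + 7 = 18
a[3] = 18 - 3(-4) + 7 = 37
a[4] = 37 - 3(18) + 7 = -10
a[5] = (-10) - 3(37) + 7 = -114
a[6] = (-114) - 3(-10) + 7 = -77

-77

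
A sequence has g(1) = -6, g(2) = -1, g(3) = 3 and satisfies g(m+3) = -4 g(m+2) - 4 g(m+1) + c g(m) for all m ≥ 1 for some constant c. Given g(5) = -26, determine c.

-2

g(4) = -8 - 6c
g(5) = 20 + 23c
So 20 + 23c = -26, giving c = -2.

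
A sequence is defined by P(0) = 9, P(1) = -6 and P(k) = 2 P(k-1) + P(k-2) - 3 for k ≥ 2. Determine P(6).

P(2) = 2*(-6) + 9 - 3 = -6
P(3) = 2*(-6) + (-6) - 3 = -21
P(4) = 2*(-21) + (-6) - 3 = -51
P(5) = 2*(-51) + (-21) - 3 = -126
P(6) = 2*(-126) + (-51) - 3 = -306

-306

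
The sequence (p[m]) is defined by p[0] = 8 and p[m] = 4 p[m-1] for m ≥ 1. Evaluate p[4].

p[1] = 4(8) = 32
p[2] = 4(32) = 128
p[3] = 4(128) = 512
p[4] = 4(512) = 2048

2048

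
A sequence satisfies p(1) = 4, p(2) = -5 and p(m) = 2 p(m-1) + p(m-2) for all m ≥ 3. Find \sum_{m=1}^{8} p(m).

-960

p(3) = 2(-5) + 4 = -6
p(4) = 2(-6) + (-5) = -17
p(5) = 2(-17) + (-6) = -40
p(6) = 2(-40) + (-17) = -97
p(7) = 2(-97) + (-40) = -234
p(8) = 2(-234) + (-97) = -565
Sum = 4 + (-5) + (-6) + (-17) + (-40) + (-97) + (-234) + (-565) = -960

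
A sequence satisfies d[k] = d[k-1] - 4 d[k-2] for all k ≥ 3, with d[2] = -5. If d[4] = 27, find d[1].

-3

Let d[1] = z.
d[3] = -5 - 4z
d[4] = 15 - 4z
So 15 - 4z = 27, giving z = -3.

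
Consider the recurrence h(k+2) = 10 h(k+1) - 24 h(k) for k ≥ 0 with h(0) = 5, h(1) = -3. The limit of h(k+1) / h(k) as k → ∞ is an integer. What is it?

6

The characteristic equation is r^2 - 10r + 24 = 0, which factors as (r - 6)(r - 4) = 0.
So the roots are 6 and 4. Since |6| > |4| and the coefficient of 6^k is non-zero, the ratio tends to 6.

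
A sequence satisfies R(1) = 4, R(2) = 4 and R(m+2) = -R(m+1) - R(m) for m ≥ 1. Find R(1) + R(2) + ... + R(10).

4

R(3) = -4 - 4 = -8
R(4) = -(-8) - 4 = 4
R(5) = -4 - (-8) = 4
R(6) = -4 - 4 = -8
R(7) = -(-8) - 4 = 4
R(8) = -4 - (-8) = 4
R(9) = -4 - 4 = -8
R(10) = -(-8) - 4 = 4
Sum = 4 + 4 + (-8) + 4 + 4 + (-8) + 4 + 4 + (-8) + 4 = 4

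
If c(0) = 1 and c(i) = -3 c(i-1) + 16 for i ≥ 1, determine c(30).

The fixed point is 16/(1 + 3) = 4, so c(i) - 4 = -3(c(i-1) - 4).
Hence c(i) = -3·(-3)^i + 4.
c(30) = -3·(-3)^{30} + 4 = -3·205891132094649 + 4 = -617673396283943.

-617673396283943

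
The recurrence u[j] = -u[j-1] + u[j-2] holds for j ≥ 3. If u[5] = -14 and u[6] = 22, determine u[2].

Rearranging, u[j-2] = u[j] + u[j-1].
u[4] = 22 + (-14) = 8
u[3] = -14 + 8 = -6
u[2] = 8 + (-6) = 2

2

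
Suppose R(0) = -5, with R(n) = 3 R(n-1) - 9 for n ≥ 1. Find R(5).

-2304

R(1) = 3(-5) - 9 = -24
R(2) = 3(-24) - 9 = -81
R(3) = 3(-81) - 9 = -252
R(4) = 3(-252) - 9 = -765
R(5) = 3(-765) - 9 = -2304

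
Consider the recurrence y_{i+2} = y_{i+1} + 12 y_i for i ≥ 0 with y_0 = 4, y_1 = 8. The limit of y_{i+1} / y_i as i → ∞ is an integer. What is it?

The characteristic equation is r^2 - r - 12 = 0, which factors as (r - 4)(r + 3) = 0.
So the roots are 4 and -3. Since |4| > |-3| and the coefficient of 4^i is non-zero, the ratio tends to 4.

4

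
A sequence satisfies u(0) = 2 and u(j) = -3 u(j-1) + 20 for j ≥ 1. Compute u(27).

22876792454966

The fixed point is 20/(1 + 3) = 5, so u(j) - 5 = -3(u(j-1) - 5).
Hence u(j) = -3·(-3)^j + 5.
u(27) = -3·(-3)^{27} + 5 = -3·-7625597484987 + 5 = 22876792454966.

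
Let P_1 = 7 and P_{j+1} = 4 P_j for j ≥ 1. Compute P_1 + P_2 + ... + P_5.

2387

P_2 = 4(7) = 28
P_3 = 4(28) = 112
P_4 = 4(112) = 448
P_5 = 4(448) = 1792
Sum = 7 + 28 + 112 + 448 + 1792 = 2387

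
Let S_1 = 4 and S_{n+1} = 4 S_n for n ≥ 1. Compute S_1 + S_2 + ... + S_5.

S_2 = 4*4 = 16
S_3 = 4*16 = 64
S_4 = 4*64 = 256
S_5 = 4*256 = 1024
Sum = 4 + 16 + 64 + 256 + 1024 = 1364

1364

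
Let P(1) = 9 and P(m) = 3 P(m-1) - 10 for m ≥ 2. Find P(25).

1129718145929

The fixed point is -10/(1 - 3) = 5, so P(m) - 5 = 3(P(m-1) - 5).
Hence P(m) = 4·3^{m-1} + 5.
P(25) = 4·3^{24} + 5 = 4·282429536481 + 5 = 1129718145929.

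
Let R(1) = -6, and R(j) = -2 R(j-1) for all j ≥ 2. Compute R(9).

-1536

R(2) = -2·(-6) = 12
R(3) = -2·12 = -24
R(4) = -2·(-24) = 48
R(5) = -2·48 = -96
R(6) = -2·(-96) = 192
R(7) = -2·192 = -384
R(8) = -2·(-384) = 768
R(9) = -2·768 = -1536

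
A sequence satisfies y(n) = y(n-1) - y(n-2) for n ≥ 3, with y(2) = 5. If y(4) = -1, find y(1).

Let y(1) = v.
y(3) = 5 - v
y(4) = -v
So -v = -1, giving v = 1.

1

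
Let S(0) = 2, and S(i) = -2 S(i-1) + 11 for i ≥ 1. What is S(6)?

S(1) = -2*2 + 11 = 7
S(2) = -2*7 + 11 = -3
S(3) = -2*(-3) + 11 = 17
S(4) = -2*17 + 11 = -23
S(5) = -2*(-23) + 11 = 57
S(6) = -2*57 + 11 = -103

-103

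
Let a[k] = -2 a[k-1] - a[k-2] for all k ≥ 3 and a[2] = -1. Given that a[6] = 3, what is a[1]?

Let a[1] = v.
a[3] = 2 - v
a[4] = -3 + 2v
a[5] = 4 - 3v
a[6] = -5 + 4v
So -5 + 4v = 3, giving v = 2.

2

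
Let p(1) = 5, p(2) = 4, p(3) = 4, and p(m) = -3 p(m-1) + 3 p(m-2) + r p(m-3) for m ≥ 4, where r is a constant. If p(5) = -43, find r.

p(4) = 5r
p(5) = 12 - 11r
So 12 - 11r = -43, giving r = 5.

5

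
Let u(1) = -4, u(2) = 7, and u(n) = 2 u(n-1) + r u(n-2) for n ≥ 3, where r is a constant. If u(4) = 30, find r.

u(3) = 14 - 4r
u(4) = 28 - r
So 28 - r = 30, giving r = -2.

-2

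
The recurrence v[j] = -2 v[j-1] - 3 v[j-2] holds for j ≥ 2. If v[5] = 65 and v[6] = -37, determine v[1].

-7

Rearranging, v[j-2] = (v[j] + 2 v[j-1]) / -3.
v[4] = (-37 + 2·65) / -3 = 93/-3 = -31
v[3] = (65 + 2·(-31)) / -3 = 3/-3 = -1
v[2] = (-31 + 2·(-1)) / -3 = -33/-3 = 11
v[1] = (-1 + 2·11) / -3 = 21/-3 = -7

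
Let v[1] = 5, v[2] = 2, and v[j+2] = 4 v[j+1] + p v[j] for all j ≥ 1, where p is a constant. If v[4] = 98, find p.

3

v[3] = 8 + 5p
v[4] = 32 + 22p
So 32 + 22p = 98, giving p = 3.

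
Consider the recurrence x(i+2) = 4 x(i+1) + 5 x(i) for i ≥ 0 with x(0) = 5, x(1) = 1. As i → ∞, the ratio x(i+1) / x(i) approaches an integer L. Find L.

The characteristic equation is r^2 - 4r - 5 = 0, which factors as (r - 5)(r + 1) = 0.
So the roots are 5 and -1. Since |5| > |-1| and the coefficient of 5^i is non-zero, the ratio tends to 5.

5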